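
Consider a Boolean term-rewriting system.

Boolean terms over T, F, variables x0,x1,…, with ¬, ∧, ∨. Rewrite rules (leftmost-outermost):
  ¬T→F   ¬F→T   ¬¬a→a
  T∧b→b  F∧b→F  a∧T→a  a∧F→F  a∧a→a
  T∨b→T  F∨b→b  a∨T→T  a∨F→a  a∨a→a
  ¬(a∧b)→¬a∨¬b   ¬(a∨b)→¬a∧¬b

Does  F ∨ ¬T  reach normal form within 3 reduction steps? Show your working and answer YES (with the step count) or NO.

Answer: YES — reaches normal form F in 2 ≤ 3 steps

Derivation:
  start: F ∨ ¬T
  [1] ¬T
  [2] F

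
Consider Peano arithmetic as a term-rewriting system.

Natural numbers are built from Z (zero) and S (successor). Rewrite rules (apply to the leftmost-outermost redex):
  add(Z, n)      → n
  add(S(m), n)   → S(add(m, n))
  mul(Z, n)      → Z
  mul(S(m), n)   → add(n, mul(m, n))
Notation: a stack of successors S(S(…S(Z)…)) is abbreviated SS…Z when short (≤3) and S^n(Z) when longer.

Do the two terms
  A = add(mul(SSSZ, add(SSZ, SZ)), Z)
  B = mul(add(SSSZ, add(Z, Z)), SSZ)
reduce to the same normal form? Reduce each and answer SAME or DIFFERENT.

Answer: DIFFERENT — A ⇓ S^9(Z), B ⇓ S^6(Z)

Reduction:
Term A:
  start: add(mul(SSSZ, add(SSZ, SZ)), Z)
  [1] add(add(add(SSZ, SZ), mul(SSZ, add(SSZ, SZ))), Z)
  [2] add(add(S(add(SZ, SZ)), mul(SSZ, add(SSZ, SZ))), Z)
  [3] add(S(add(add(SZ, SZ), mul(SSZ, add(SSZ, SZ)))), Z)
  [4] S(add(add(add(SZ, SZ), mul(SSZ, add(SSZ, SZ))), Z))
  [5] S(add(add(S(add(Z, SZ)), mul(SSZ, add(SSZ, SZ))), Z))
  [6] S(add(S(add(add(Z, SZ), mul(SSZ, add(SSZ, SZ)))), Z))
  [7] S(S(add(add(add(Z, SZ), mul(SSZ, add(SSZ, SZ))), Z)))
  [8] S(S(add(add(SZ, mul(SSZ, add(SSZ, SZ))), Z)))
  [9] S(S(add(S(add(Z, mul(SSZ, add(SSZ, SZ)))), Z)))
  [10] S(S(S(add(add(Z, mul(SSZ, add(SSZ, SZ))), Z))))
  [11] S(S(S(add(mul(SSZ, add(SSZ, SZ)), Z))))
  [12] S(S(S(add(add(add(SSZ, SZ), mul(SZ, add(SSZ, SZ))), Z))))
  [13] S(S(S(add(add(S(add(SZ, SZ)), mul(SZ, add(SSZ, SZ))), Z))))
  [14] S(S(S(add(S(add(add(SZ, SZ), mul(SZ, add(SSZ, SZ)))), Z))))
  [15] S(S(S(S(add(add(add(SZ, SZ), mul(SZ, add(SSZ, SZ))), Z)))))
  [16] S(S(S(S(add(add(S(add(Z, SZ)), mul(SZ, add(SSZ, SZ))), Z)))))
  [17] S(S(S(S(add(S(add(add(Z, SZ), mul(SZ, add(SSZ, SZ)))), Z)))))
  [18] S(S(S(S(S(add(add(add(Z, SZ), mul(SZ, add(SSZ, SZ))), Z))))))
  [19] S(S(S(S(S(add(add(SZ, mul(SZ, add(SSZ, SZ))), Z))))))
  [20] S(S(S(S(S(add(S(add(Z, mul(SZ, add(SSZ, SZ)))), Z))))))
  [21] S(S(S(S(S(S(add(add(Z, mul(SZ, add(SSZ, SZ))), Z)))))))
  [22] S(S(S(S(S(S(add(mul(SZ, add(SSZ, SZ)), Z)))))))
  [23] S(S(S(S(S(S(add(add(add(SSZ, SZ), mul(Z, add(SSZ, SZ))), Z)))))))
  [24] S(S(S(S(S(S(add(add(S(add(SZ, SZ)), mul(Z, add(SSZ, SZ))), Z)))))))
  [25] S(S(S(S(S(S(add(S(add(add(SZ, SZ), mul(Z, add(SSZ, SZ)))), Z)))))))
  [26] S(S(S(S(S(S(S(add(add(add(SZ, SZ), mul(Z, add(SSZ, SZ))), Z))))))))
  [27] S(S(S(S(S(S(S(add(add(S(add(Z, SZ)), mul(Z, add(SSZ, SZ))), Z))))))))
  [28] S(S(S(S(S(S(S(add(S(add(add(Z, SZ), mul(Z, add(SSZ, SZ)))), Z))))))))
  [29] S(S(S(S(S(S(S(S(add(add(add(Z, SZ), mul(Z, add(SSZ, SZ))), Z)))))))))
  [30] S(S(S(S(S(S(S(S(add(add(SZ, mul(Z, add(SSZ, SZ))), Z)))))))))
  [31] S(S(S(S(S(S(S(S(add(S(add(Z, mul(Z, add(SSZ, SZ)))), Z)))))))))
  [32] S(S(S(S(S(S(S(S(S(add(add(Z, mul(Z, add(SSZ, SZ))), Z))))))))))
  [33] S(S(S(S(S(S(S(S(S(add(mul(Z, add(SSZ, SZ)), Z))))))))))
  [34] S(S(S(S(S(S(S(S(S(add(Z, Z))))))))))
  [35] S^9(Z)

Term B:
  start: mul(add(SSSZ, add(Z, Z)), SSZ)
  [1] mul(S(add(SSZ, add(Z, Z))), SSZ)
  [2] add(SSZ, mul(add(SSZ, add(Z, Z)), SSZ))
  [3] S(add(SZ, mul(add(SSZ, add(Z, Z)), SSZ)))
  [4] S(S(add(Z, mul(add(SSZ, add(Z, Z)), SSZ))))
  [5] S(S(mul(add(SSZ, add(Z, Z)), SSZ)))
  [6] S(S(mul(S(add(SZ, add(Z, Z))), SSZ)))
  [7] S(S(add(SSZ, mul(add(SZ, add(Z, Z)), SSZ))))
  [8] S(S(S(add(SZ, mul(add(SZ, add(Z, Z)), SSZ)))))
  [9] S(S(S(S(add(Z, mul(add(SZ, add(Z, Z)), SSZ))))))
  [10] S(S(S(S(mul(add(SZ, add(Z, Z)), SSZ)))))
  [11] S(S(S(S(mul(S(add(Z, add(Z, Z))), SSZ)))))
  [12] S(S(S(S(add(SSZ, mul(add(Z, add(Z, Z)), SSZ))))))
  [13] S(S(S(S(S(add(SZ, mul(add(Z, add(Z, Z)), SSZ)))))))
  [14] S(S(S(S(S(S(add(Z, mul(add(Z, add(Z, Z)), SSZ))))))))
  [15] S(S(S(S(S(S(mul(add(Z, add(Z, Z)), SSZ)))))))
  [16] S(S(S(S(S(S(mul(add(Z, Z), SSZ)))))))
  [17] S(S(S(S(S(S(mul(Z, SSZ)))))))
  [18] S^6(Z)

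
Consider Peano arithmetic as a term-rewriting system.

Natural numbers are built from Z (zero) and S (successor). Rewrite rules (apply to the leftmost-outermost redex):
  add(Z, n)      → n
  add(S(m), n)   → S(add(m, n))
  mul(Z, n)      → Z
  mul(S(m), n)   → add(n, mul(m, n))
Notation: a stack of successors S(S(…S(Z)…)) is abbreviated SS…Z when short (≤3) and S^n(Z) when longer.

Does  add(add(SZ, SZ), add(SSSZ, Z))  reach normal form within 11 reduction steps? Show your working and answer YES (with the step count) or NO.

  start: add(add(SZ, SZ), add(SSSZ, Z))
  [1] add(S(add(Z, SZ)), add(SSSZ, Z))
  [2] S(add(add(Z, SZ), add(SSSZ, Z)))
  [3] S(add(SZ, add(SSSZ, Z)))
  [4] S(S(add(Z, add(SSSZ, Z))))
  [5] S(S(add(SSSZ, Z)))
  [6] S(S(S(add(SSZ, Z))))
  [7] S(S(S(S(add(SZ, Z)))))
  [8] S(S(S(S(S(add(Z, Z))))))
  [9] S^5(Z)

Answer: YES — reaches normal form S^5(Z) in 9 ≤ 11 steps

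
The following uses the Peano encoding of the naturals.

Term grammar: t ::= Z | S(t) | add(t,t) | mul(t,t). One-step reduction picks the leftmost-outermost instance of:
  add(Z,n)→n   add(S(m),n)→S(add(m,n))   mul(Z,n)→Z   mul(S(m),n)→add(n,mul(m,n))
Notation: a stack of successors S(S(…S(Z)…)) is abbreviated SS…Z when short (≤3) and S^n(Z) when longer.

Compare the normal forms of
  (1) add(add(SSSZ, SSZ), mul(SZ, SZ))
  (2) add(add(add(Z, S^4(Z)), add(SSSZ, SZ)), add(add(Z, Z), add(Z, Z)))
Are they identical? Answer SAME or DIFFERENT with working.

Term A:
  start: add(add(SSSZ, SSZ), mul(SZ, SZ))
  →1  add(S(add(SSZ, SSZ)), mul(SZ, SZ))
  →2  S(add(add(SSZ, SSZ), mul(SZ, SZ)))
  →3  S(add(S(add(SZ, SSZ)), mul(SZ, SZ)))
  →4  S(S(add(add(SZ, SSZ), mul(SZ, SZ))))
  →5  S(S(add(S(add(Z, SSZ)), mul(SZ, SZ))))
  →6  S(S(S(add(add(Z, SSZ), mul(SZ, SZ)))))
  →7  S(S(S(add(SSZ, mul(SZ, SZ)))))
  →8  S(S(S(S(add(SZ, mul(SZ, SZ))))))
  →9  S(S(S(S(S(add(Z, mul(SZ, SZ)))))))
  →10  S(S(S(S(S(mul(SZ, SZ))))))
  →11  S(S(S(S(S(add(SZ, mul(Z, SZ)))))))
  →12  S(S(S(S(S(S(add(Z, mul(Z, SZ))))))))
  →13  S(S(S(S(S(S(mul(Z, SZ)))))))
  →14  S^6(Z)

Term B:
  start: add(add(add(Z, S^4(Z)), add(SSSZ, SZ)), add(add(Z, Z), add(Z, Z)))
  →1  add(add(S^4(Z), add(SSSZ, SZ)), add(add(Z, Z), add(Z, Z)))
  →2  add(S(add(SSSZ, add(SSSZ, SZ))), add(add(Z, Z), add(Z, Z)))
  →3  S(add(add(SSSZ, add(SSSZ, SZ)), add(add(Z, Z), add(Z, Z))))
  →4  S(add(S(add(SSZ, add(SSSZ, SZ))), add(add(Z, Z), add(Z, Z))))
  →5  S(S(add(add(SSZ, add(SSSZ, SZ)), add(add(Z, Z), add(Z, Z)))))
  →6  S(S(add(S(add(SZ, add(SSSZ, SZ))), add(add(Z, Z), add(Z, Z)))))
  →7  S(S(S(add(add(SZ, add(SSSZ, SZ)), add(add(Z, Z), add(Z, Z))))))
  →8  S(S(S(add(S(add(Z, add(SSSZ, SZ))), add(add(Z, Z), add(Z, Z))))))
  →9  S(S(S(S(add(add(Z, add(SSSZ, SZ)), add(add(Z, Z), add(Z, Z)))))))
  →10  S(S(S(S(add(add(SSSZ, SZ), add(add(Z, Z), add(Z, Z)))))))
  →11  S(S(S(S(add(S(add(SSZ, SZ)), add(add(Z, Z), add(Z, Z)))))))
  →12  S(S(S(S(S(add(add(SSZ, SZ), add(add(Z, Z), add(Z, Z))))))))
  →13  S(S(S(S(S(add(S(add(SZ, SZ)), add(add(Z, Z), add(Z, Z))))))))
  →14  S(S(S(S(S(S(add(add(SZ, SZ), add(add(Z, Z), add(Z, Z)))))))))
  →15  S(S(S(S(S(S(add(S(add(Z, SZ)), add(add(Z, Z), add(Z, Z)))))))))
  →16  S(S(S(S(S(S(S(add(add(Z, SZ), add(add(Z, Z), add(Z, Z))))))))))
  →17  S(S(S(S(S(S(S(add(SZ, add(add(Z, Z), add(Z, Z))))))))))
  →18  S(S(S(S(S(S(S(S(add(Z, add(add(Z, Z), add(Z, Z)))))))))))
  →19  S(S(S(S(S(S(S(S(add(add(Z, Z), add(Z, Z))))))))))
  →20  S(S(S(S(S(S(S(S(add(Z, add(Z, Z))))))))))
  →21  S(S(S(S(S(S(S(S(add(Z, Z)))))))))
  →22  S^8(Z)

Answer: DIFFERENT — A ⇓ S^6(Z), B ⇓ S^8(Z)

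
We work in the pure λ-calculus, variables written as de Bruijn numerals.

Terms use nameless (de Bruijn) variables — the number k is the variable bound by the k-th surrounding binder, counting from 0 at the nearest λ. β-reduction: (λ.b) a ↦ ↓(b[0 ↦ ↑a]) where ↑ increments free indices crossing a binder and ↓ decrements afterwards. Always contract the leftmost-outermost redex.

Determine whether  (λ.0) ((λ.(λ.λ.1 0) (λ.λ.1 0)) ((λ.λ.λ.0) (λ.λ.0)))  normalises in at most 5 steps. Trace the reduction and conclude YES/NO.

  start: (λ.0) ((λ.(λ.λ.1 0) (λ.λ.1 0)) ((λ.λ.λ.0) (λ.λ.0)))
  step 1: (λ.(λ.λ.1 0) (λ.λ.1 0)) ((λ.λ.λ.0) (λ.λ.0))
  step 2: (λ.λ.1 0) (λ.λ.1 0)
  step 3: λ.(λ.λ.1 0) 0
  step 4: λ.λ.1 0

Answer: YES — reaches normal form λ.λ.1 0 in 4 ≤ 5 steps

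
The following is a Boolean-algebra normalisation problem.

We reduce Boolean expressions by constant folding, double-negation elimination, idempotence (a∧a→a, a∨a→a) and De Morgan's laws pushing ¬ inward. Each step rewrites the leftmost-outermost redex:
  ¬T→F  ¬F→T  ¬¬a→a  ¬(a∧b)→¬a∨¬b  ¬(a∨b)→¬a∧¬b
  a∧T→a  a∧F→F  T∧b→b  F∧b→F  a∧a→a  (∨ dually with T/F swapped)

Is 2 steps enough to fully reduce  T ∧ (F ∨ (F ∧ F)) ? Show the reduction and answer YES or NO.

Answer: NO — after 2 steps the term is F ∧ F, not yet normal

Derivation:
  start: T ∧ (F ∨ (F ∧ F))
  [1] F ∨ (F ∧ F)
  [2] F ∧ F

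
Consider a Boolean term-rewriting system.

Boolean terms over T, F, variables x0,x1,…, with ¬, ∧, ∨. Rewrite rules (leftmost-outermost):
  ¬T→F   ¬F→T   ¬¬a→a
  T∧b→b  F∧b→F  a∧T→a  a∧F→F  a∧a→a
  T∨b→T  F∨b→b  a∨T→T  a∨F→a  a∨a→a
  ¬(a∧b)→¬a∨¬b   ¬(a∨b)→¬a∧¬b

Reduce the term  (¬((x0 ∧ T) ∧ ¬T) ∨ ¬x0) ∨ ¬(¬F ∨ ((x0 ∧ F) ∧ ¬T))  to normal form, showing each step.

Answer: normal form = T  (in 8 steps)

Reduction:
  start: (¬((x0 ∧ T) ∧ ¬T) ∨ ¬x0) ∨ ¬(¬F ∨ ((x0 ∧ F) ∧ ¬T))
  →1  ((¬(x0 ∧ T) ∨ ¬¬T) ∨ ¬x0) ∨ ¬(¬F ∨ ((x0 ∧ F) ∧ ¬T))
  →2  (((¬x0 ∨ ¬T) ∨ ¬¬T) ∨ ¬x0) ∨ ¬(¬F ∨ ((x0 ∧ F) ∧ ¬T))
  →3  (((¬x0 ∨ F) ∨ ¬¬T) ∨ ¬x0) ∨ ¬(¬F ∨ ((x0 ∧ F) ∧ ¬T))
  →4  ((¬x0 ∨ ¬¬T) ∨ ¬x0) ∨ ¬(¬F ∨ ((x0 ∧ F) ∧ ¬T))
  →5  ((¬x0 ∨ T) ∨ ¬x0) ∨ ¬(¬F ∨ ((x0 ∧ F) ∧ ¬T))
  →6  (T ∨ ¬x0) ∨ ¬(¬F ∨ ((x0 ∧ F) ∧ ¬T))
  →7  T ∨ ¬(¬F ∨ ((x0 ∧ F) ∧ ¬T))
  →8  T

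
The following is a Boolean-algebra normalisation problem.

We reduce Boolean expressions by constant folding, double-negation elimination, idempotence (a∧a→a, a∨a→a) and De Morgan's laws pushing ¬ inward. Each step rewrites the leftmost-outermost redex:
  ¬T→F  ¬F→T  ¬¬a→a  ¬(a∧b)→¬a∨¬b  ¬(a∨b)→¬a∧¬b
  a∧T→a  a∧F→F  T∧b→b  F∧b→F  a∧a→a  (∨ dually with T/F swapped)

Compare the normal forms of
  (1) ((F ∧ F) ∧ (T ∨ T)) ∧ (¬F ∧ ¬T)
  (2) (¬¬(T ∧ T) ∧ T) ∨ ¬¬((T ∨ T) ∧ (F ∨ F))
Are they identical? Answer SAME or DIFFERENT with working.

Term A:
  start: ((F ∧ F) ∧ (T ∨ T)) ∧ (¬F ∧ ¬T)
  step 1: (F ∧ (T ∨ T)) ∧ (¬F ∧ ¬T)
  step 2: F ∧ (¬F ∧ ¬T)
  step 3: F

Term B:
  start: (¬¬(T ∧ T) ∧ T) ∨ ¬¬((T ∨ T) ∧ (F ∨ F))
  step 1: ¬¬(T ∧ T) ∨ ¬¬((T ∨ T) ∧ (F ∨ F))
  step 2: (T ∧ T) ∨ ¬¬((T ∨ T) ∧ (F ∨ F))
  step 3: T ∨ ¬¬((T ∨ T) ∧ (F ∨ F))
  step 4: T

Answer: DIFFERENT — A ⇓ F, B ⇓ T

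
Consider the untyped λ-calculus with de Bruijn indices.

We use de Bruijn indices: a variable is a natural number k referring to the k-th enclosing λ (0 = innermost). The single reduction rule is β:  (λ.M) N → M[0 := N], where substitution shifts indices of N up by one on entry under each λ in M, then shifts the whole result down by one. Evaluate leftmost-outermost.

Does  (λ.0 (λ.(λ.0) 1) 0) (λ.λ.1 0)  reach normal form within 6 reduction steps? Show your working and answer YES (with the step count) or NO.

Answer: YES — reaches normal form λ.λ.1 0 in 5 ≤ 6 steps

Derivation:
  start: (λ.0 (λ.(λ.0) 1) 0) (λ.λ.1 0)
  [1] (λ.λ.1 0) (λ.(λ.0) (λ.λ.1 0)) (λ.λ.1 0)
  [2] (λ.(λ.(λ.0) (λ.λ.1 0)) 0) (λ.λ.1 0)
  [3] (λ.(λ.0) (λ.λ.1 0)) (λ.λ.1 0)
  [4] (λ.0) (λ.λ.1 0)
  [5] λ.λ.1 0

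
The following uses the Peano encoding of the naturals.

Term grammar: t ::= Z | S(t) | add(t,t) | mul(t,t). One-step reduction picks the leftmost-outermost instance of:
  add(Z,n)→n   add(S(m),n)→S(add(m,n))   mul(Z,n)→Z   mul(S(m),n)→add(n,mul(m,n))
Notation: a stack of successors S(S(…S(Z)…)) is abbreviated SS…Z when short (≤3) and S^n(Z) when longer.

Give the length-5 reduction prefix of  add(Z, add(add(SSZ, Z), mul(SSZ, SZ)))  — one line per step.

  start: add(Z, add(add(SSZ, Z), mul(SSZ, SZ)))
  →1  add(add(SSZ, Z), mul(SSZ, SZ))
  →2  add(S(add(SZ, Z)), mul(SSZ, SZ))
  →3  S(add(add(SZ, Z), mul(SSZ, SZ)))
  →4  S(add(S(add(Z, Z)), mul(SSZ, SZ)))
  →5  S(S(add(add(Z, Z), mul(SSZ, SZ))))

Answer: after 5 steps: S(S(add(add(Z, Z), mul(SSZ, SZ))))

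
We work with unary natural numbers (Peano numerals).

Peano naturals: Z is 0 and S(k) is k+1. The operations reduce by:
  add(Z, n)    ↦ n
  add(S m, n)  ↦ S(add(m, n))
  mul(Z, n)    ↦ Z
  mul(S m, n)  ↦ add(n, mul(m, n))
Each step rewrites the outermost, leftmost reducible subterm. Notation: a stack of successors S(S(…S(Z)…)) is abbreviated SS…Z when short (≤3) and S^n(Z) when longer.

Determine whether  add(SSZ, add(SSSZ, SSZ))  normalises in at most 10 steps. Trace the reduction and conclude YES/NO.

Answer: YES — reaches normal form S^7(Z) in 7 ≤ 10 steps

Working:
  start: add(SSZ, add(SSSZ, SSZ))
  [1] S(add(SZ, add(SSSZ, SSZ)))
  [2] S(S(add(Z, add(SSSZ, SSZ))))
  [3] S(S(add(SSSZ, SSZ)))
  [4] S(S(S(add(SSZ, SSZ))))
  [5] S(S(S(S(add(SZ, SSZ)))))
  [6] S(S(S(S(S(add(Z, SSZ))))))
  [7] S^7(Z)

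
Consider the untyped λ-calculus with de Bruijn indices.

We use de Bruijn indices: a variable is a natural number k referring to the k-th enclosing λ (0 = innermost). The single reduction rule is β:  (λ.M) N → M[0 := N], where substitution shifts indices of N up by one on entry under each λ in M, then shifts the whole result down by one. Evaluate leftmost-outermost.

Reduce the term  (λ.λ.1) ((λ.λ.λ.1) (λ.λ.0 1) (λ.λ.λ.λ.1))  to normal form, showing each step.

  start: (λ.λ.1) ((λ.λ.λ.1) (λ.λ.0 1) (λ.λ.λ.λ.1))
  [1] λ.(λ.λ.λ.1) (λ.λ.0 1) (λ.λ.λ.λ.1)
  [2] λ.(λ.λ.1) (λ.λ.λ.λ.1)
  [3] λ.λ.λ.λ.λ.λ.1

Answer: normal form = λ.λ.λ.λ.λ.λ.1  (in 3 steps)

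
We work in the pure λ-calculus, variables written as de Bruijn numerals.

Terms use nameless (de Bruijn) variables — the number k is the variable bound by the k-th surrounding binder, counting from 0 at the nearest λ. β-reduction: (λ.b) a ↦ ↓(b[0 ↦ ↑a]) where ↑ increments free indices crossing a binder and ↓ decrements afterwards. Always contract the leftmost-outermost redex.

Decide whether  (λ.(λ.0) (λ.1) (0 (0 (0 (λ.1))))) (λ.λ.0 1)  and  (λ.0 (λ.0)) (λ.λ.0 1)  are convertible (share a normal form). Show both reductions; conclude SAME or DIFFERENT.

Term A:
  start: (λ.(λ.0) (λ.1) (0 (0 (0 (λ.1))))) (λ.λ.0 1)
  step 1: (λ.0) (λ.λ.λ.0 1) ((λ.λ.0 1) ((λ.λ.0 1) ((λ.λ.0 1) (λ.λ.λ.0 1))))
  step 2: (λ.λ.λ.0 1) ((λ.λ.0 1) ((λ.λ.0 1) ((λ.λ.0 1) (λ.λ.λ.0 1))))
  step 3: λ.λ.0 1

Term B:
  start: (λ.0 (λ.0)) (λ.λ.0 1)
  step 1: (λ.λ.0 1) (λ.0)
  step 2: λ.0 (λ.0)

Answer: DIFFERENT — A ⇓ λ.λ.0 1, B ⇓ λ.0 (λ.0)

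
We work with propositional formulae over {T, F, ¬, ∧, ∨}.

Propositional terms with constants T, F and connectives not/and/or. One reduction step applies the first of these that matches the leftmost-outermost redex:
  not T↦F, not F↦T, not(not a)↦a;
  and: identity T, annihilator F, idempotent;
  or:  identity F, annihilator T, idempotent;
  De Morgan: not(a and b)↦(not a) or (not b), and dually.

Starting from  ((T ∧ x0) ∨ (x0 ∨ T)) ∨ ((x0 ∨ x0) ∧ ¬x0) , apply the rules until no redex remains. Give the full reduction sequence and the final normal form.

  start: ((T ∧ x0) ∨ (x0 ∨ T)) ∨ ((x0 ∨ x0) ∧ ¬x0)
  [1] (x0 ∨ (x0 ∨ T)) ∨ ((x0 ∨ x0) ∧ ¬x0)
  [2] (x0 ∨ T) ∨ ((x0 ∨ x0) ∧ ¬x0)
  [3] T ∨ ((x0 ∨ x0) ∧ ¬x0)
  [4] T

Answer: normal form = T  (in 4 steps)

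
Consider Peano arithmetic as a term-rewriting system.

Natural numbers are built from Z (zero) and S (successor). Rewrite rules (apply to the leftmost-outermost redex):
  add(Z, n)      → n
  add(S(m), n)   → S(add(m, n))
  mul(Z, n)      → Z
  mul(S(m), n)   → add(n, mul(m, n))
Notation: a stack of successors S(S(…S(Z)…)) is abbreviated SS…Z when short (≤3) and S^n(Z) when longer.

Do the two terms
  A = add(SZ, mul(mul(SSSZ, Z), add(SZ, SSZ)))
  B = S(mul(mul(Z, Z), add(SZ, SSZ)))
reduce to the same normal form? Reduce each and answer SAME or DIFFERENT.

Answer: SAME — A ⇓ SZ, B ⇓ SZ

Working:
Term A:
  start: add(SZ, mul(mul(SSSZ, Z), add(SZ, SSZ)))
  [1] S(add(Z, mul(mul(SSSZ, Z), add(SZ, SSZ))))
  [2] S(mul(mul(SSSZ, Z), add(SZ, SSZ)))
  [3] S(mul(add(Z, mul(SSZ, Z)), add(SZ, SSZ)))
  [4] S(mul(mul(SSZ, Z), add(SZ, SSZ)))
  [5] S(mul(add(Z, mul(SZ, Z)), add(SZ, SSZ)))
  [6] S(mul(mul(SZ, Z), add(SZ, SSZ)))
  [7] S(mul(add(Z, mul(Z, Z)), add(SZ, SSZ)))
  [8] S(mul(mul(Z, Z), add(SZ, SSZ)))
  [9] S(mul(Z, add(SZ, SSZ)))
  [10] SZ

Term B:
  start: S(mul(mul(Z, Z), add(SZ, SSZ)))
  [1] S(mul(Z, add(SZ, SSZ)))
  [2] SZ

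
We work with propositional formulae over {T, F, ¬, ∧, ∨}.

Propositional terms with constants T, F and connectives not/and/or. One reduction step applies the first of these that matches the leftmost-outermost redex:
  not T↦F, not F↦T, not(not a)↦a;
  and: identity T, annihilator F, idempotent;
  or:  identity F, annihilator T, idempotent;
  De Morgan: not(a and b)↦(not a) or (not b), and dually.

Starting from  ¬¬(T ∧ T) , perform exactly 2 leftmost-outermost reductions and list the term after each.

  start: ¬¬(T ∧ T)
  [1] T ∧ T
  [2] T

Answer: after 2 steps: T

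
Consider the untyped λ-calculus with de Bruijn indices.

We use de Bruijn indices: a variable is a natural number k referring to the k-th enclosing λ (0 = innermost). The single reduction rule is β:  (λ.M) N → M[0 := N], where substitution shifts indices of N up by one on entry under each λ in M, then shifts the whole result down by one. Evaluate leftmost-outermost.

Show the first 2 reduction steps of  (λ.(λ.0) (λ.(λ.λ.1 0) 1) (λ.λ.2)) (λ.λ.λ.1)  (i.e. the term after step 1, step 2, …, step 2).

  start: (λ.(λ.0) (λ.(λ.λ.1 0) 1) (λ.λ.2)) (λ.λ.λ.1)
  →1  (λ.0) (λ.(λ.λ.1 0) (λ.λ.λ.1)) (λ.λ.λ.λ.λ.1)
  →2  (λ.(λ.λ.1 0) (λ.λ.λ.1)) (λ.λ.λ.λ.λ.1)

Answer: after 2 steps: (λ.(λ.λ.1 0) (λ.λ.λ.1)) (λ.λ.λ.λ.λ.1)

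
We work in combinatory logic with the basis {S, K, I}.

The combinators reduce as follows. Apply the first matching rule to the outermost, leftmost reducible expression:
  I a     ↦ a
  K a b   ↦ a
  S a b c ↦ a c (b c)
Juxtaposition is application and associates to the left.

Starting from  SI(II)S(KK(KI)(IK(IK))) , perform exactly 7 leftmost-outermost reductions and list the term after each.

  start: SI(II)S(KK(KI)(IK(IK)))
  step 1: IS(IIS)(KK(KI)(IK(IK)))
  step 2: S(IIS)(KK(KI)(IK(IK)))
  step 3: S(IS)(KK(KI)(IK(IK)))
  step 4: SS(KK(KI)(IK(IK)))
  step 5: SS(K(IK(IK)))
  step 6: SS(K(K(IK)))
  step 7: SS(K(KK))

Answer: after 7 steps: SS(K(KK))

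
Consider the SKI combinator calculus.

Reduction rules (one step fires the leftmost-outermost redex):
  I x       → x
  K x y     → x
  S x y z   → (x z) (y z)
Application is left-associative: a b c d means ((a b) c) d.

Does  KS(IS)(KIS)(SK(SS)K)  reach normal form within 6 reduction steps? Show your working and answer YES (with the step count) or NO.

  start: KS(IS)(KIS)(SK(SS)K)
  [1] S(KIS)(SK(SS)K)
  [2] SI(SK(SS)K)
  [3] SI(KK(SSK))
  [4] SIK

Answer: YES — reaches normal form SIK in 4 ≤ 6 steps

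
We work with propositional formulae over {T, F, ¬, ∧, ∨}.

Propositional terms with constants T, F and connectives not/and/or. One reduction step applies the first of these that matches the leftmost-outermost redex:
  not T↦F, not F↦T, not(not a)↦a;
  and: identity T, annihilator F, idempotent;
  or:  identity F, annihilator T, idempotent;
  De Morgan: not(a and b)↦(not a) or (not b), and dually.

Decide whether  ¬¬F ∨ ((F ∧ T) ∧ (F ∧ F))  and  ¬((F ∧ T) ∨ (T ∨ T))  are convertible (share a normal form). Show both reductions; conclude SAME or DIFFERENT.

Term A:
  start: ¬¬F ∨ ((F ∧ T) ∧ (F ∧ F))
  →1  F ∨ ((F ∧ T) ∧ (F ∧ F))
  →2  (F ∧ T) ∧ (F ∧ F)
  →3  F ∧ (F ∧ F)
  →4  F

Term B:
  start: ¬((F ∧ T) ∨ (T ∨ T))
  →1  ¬(F ∧ T) ∧ ¬(T ∨ T)
  →2  (¬F ∨ ¬T) ∧ ¬(T ∨ T)
  →3  (T ∨ ¬T) ∧ ¬(T ∨ T)
  →4  T ∧ ¬(T ∨ T)
  →5  ¬(T ∨ T)
  →6  ¬T ∧ ¬T
  →7  ¬T
  →8  F

Answer: SAME — A ⇓ F, B ⇓ F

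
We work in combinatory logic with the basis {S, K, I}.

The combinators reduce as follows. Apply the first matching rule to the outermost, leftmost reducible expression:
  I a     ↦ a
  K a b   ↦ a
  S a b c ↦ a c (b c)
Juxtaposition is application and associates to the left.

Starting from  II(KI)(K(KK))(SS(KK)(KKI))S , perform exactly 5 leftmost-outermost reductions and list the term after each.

Answer: after 5 steps: S(KKI)(KK(KKI))S

Derivation:
  start: II(KI)(K(KK))(SS(KK)(KKI))S
  step 1: I(KI)(K(KK))(SS(KK)(KKI))S
  step 2: KI(K(KK))(SS(KK)(KKI))S
  step 3: I(SS(KK)(KKI))S
  step 4: SS(KK)(KKI)S
  step 5: S(KKI)(KK(KKI))S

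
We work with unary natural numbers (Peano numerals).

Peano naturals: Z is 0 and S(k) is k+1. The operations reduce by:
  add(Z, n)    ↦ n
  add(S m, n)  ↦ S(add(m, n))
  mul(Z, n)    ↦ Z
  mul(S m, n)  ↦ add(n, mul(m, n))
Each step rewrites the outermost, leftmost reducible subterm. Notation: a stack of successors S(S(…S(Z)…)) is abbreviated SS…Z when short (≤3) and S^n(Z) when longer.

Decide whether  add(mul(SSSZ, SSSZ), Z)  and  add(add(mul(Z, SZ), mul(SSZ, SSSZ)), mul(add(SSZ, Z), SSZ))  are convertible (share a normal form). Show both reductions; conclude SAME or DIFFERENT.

Answer: DIFFERENT — A ⇓ S^9(Z), B ⇓ S^10(Z)

Working:
Term A:
  start: add(mul(SSSZ, SSSZ), Z)
  step 1: add(add(SSSZ, mul(SSZ, SSSZ)), Z)
  step 2: add(S(add(SSZ, mul(SSZ, SSSZ))), Z)
  step 3: S(add(add(SSZ, mul(SSZ, SSSZ)), Z))
  step 4: S(add(S(add(SZ, mul(SSZ, SSSZ))), Z))
  step 5: S(S(add(add(SZ, mul(SSZ, SSSZ)), Z)))
  step 6: S(S(add(S(add(Z, mul(SSZ, SSSZ))), Z)))
  step 7: S(S(S(add(add(Z, mul(SSZ, SSSZ)), Z))))
  step 8: S(S(S(add(mul(SSZ, SSSZ), Z))))
  step 9: S(S(S(add(add(SSSZ, mul(SZ, SSSZ)), Z))))
  step 10: S(S(S(add(S(add(SSZ, mul(SZ, SSSZ))), Z))))
  step 11: S(S(S(S(add(add(SSZ, mul(SZ, SSSZ)), Z)))))
  step 12: S(S(S(S(add(S(add(SZ, mul(SZ, SSSZ))), Z)))))
  step 13: S(S(S(S(S(add(add(SZ, mul(SZ, SSSZ)), Z))))))
  step 14: S(S(S(S(S(add(S(add(Z, mul(SZ, SSSZ))), Z))))))
  step 15: S(S(S(S(S(S(add(add(Z, mul(SZ, SSSZ)), Z)))))))
  step 16: S(S(S(S(S(S(add(mul(SZ, SSSZ), Z)))))))
  step 17: S(S(S(S(S(S(add(add(SSSZ, mul(Z, SSSZ)), Z)))))))
  step 18: S(S(S(S(S(S(add(S(add(SSZ, mul(Z, SSSZ))), Z)))))))
  step 19: S(S(S(S(S(S(S(add(add(SSZ, mul(Z, SSSZ)), Z))))))))
  step 20: S(S(S(S(S(S(S(add(S(add(SZ, mul(Z, SSSZ))), Z))))))))
  step 21: S(S(S(S(S(S(S(S(add(add(SZ, mul(Z, SSSZ)), Z)))))))))
  step 22: S(S(S(S(S(S(S(S(add(S(add(Z, mul(Z, SSSZ))), Z)))))))))
  step 23: S(S(S(S(S(S(S(S(S(add(add(Z, mul(Z, SSSZ)), Z))))))))))
  step 24: S(S(S(S(S(S(S(S(S(add(mul(Z, SSSZ), Z))))))))))
  step 25: S(S(S(S(S(S(S(S(S(add(Z, Z))))))))))
  step 26: S^9(Z)

Term B:
  start: add(add(mul(Z, SZ), mul(SSZ, SSSZ)), mul(add(SSZ, Z), SSZ))
  step 1: add(add(Z, mul(SSZ, SSSZ)), mul(add(SSZ, Z), SSZ))
  step 2: add(mul(SSZ, SSSZ), mul(add(SSZ, Z), SSZ))
  step 3: add(add(SSSZ, mul(SZ, SSSZ)), mul(add(SSZ, Z), SSZ))
  step 4: add(S(add(SSZ, mul(SZ, SSSZ))), mul(add(SSZ, Z), SSZ))
  step 5: S(add(add(SSZ, mul(SZ, SSSZ)), mul(add(SSZ, Z), SSZ)))
  step 6: S(add(S(add(SZ, mul(SZ, SSSZ))), mul(add(SSZ, Z), SSZ)))
  step 7: S(S(add(add(SZ, mul(SZ, SSSZ)), mul(add(SSZ, Z), SSZ))))
  step 8: S(S(add(S(add(Z, mul(SZ, SSSZ))), mul(add(SSZ, Z), SSZ))))
  step 9: S(S(S(add(add(Z, mul(SZ, SSSZ)), mul(add(SSZ, Z), SSZ)))))
  step 10: S(S(S(add(mul(SZ, SSSZ), mul(add(SSZ, Z), SSZ)))))
  step 11: S(S(S(add(add(SSSZ, mul(Z, SSSZ)), mul(add(SSZ, Z), SSZ)))))
  step 12: S(S(S(add(S(add(SSZ, mul(Z, SSSZ))), mul(add(SSZ, Z), SSZ)))))
  step 13: S(S(S(S(add(add(SSZ, mul(Z, SSSZ)), mul(add(SSZ, Z), SSZ))))))
  step 14: S(S(S(S(add(S(add(SZ, mul(Z, SSSZ))), mul(add(SSZ, Z), SSZ))))))
  step 15: S(S(S(S(S(add(add(SZ, mul(Z, SSSZ)), mul(add(SSZ, Z), SSZ)))))))
  step 16: S(S(S(S(S(add(S(add(Z, mul(Z, SSSZ))), mul(add(SSZ, Z), SSZ)))))))
  step 17: S(S(S(S(S(S(add(add(Z, mul(Z, SSSZ)), mul(add(SSZ, Z), SSZ))))))))
  step 18: S(S(S(S(S(S(add(mul(Z, SSSZ), mul(add(SSZ, Z), SSZ))))))))
  step 19: S(S(S(S(S(S(add(Z, mul(add(SSZ, Z), SSZ))))))))
  step 20: S(S(S(S(S(S(mul(add(SSZ, Z), SSZ)))))))
  step 21: S(S(S(S(S(S(mul(S(add(SZ, Z)), SSZ)))))))
  step 22: S(S(S(S(S(S(add(SSZ, mul(add(SZ, Z), SSZ))))))))
  step 23: S(S(S(S(S(S(S(add(SZ, mul(add(SZ, Z), SSZ)))))))))
  step 24: S(S(S(S(S(S(S(S(add(Z, mul(add(SZ, Z), SSZ))))))))))
  step 25: S(S(S(S(S(S(S(S(mul(add(SZ, Z), SSZ)))))))))
  step 26: S(S(S(S(S(S(S(S(mul(S(add(Z, Z)), SSZ)))))))))
  step 27: S(S(S(S(S(S(S(S(add(SSZ, mul(add(Z, Z), SSZ))))))))))
  step 28: S(S(S(S(S(S(S(S(S(add(SZ, mul(add(Z, Z), SSZ)))))))))))
  step 29: S(S(S(S(S(S(S(S(S(S(add(Z, mul(add(Z, Z), SSZ))))))))))))
  step 30: S(S(S(S(S(S(S(S(S(S(mul(add(Z, Z), SSZ)))))))))))
  step 31: S(S(S(S(S(S(S(S(S(S(mul(Z, SSZ)))))))))))
  step 32: S^10(Z)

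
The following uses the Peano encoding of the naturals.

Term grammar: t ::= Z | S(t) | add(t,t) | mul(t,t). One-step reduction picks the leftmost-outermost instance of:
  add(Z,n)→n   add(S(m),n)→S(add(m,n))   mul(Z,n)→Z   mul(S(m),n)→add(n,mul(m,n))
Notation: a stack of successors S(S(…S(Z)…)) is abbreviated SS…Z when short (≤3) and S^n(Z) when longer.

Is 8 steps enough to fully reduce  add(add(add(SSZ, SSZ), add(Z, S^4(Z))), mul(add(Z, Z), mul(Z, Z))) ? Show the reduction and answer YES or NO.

  start: add(add(add(SSZ, SSZ), add(Z, S^4(Z))), mul(add(Z, Z), mul(Z, Z)))
  [1] add(add(S(add(SZ, SSZ)), add(Z, S^4(Z))), mul(add(Z, Z), mul(Z, Z)))
  [2] add(S(add(add(SZ, SSZ), add(Z, S^4(Z)))), mul(add(Z, Z), mul(Z, Z)))
  [3] S(add(add(add(SZ, SSZ), add(Z, S^4(Z))), mul(add(Z, Z), mul(Z, Z))))
  [4] S(add(add(S(add(Z, SSZ)), add(Z, S^4(Z))), mul(add(Z, Z), mul(Z, Z))))
  [5] S(add(S(add(add(Z, SSZ), add(Z, S^4(Z)))), mul(add(Z, Z), mul(Z, Z))))
  [6] S(S(add(add(add(Z, SSZ), add(Z, S^4(Z))), mul(add(Z, Z), mul(Z, Z)))))
  [7] S(S(add(add(SSZ, add(Z, S^4(Z))), mul(add(Z, Z), mul(Z, Z)))))
  [8] S(S(add(S(add(SZ, add(Z, S^4(Z)))), mul(add(Z, Z), mul(Z, Z)))))

Answer: NO — after 8 steps the term is S(S(add(S(add(SZ, add(Z, S^4(Z)))), mul(add(Z, Z), mul(Z, Z))))), not yet normal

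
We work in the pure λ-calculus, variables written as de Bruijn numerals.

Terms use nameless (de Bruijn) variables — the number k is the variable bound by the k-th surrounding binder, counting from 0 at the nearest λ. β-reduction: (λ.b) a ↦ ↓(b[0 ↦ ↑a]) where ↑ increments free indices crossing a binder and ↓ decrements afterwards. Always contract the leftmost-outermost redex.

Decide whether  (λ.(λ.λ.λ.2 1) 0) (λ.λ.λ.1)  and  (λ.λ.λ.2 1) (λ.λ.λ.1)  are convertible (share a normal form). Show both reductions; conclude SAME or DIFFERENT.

Answer: SAME — A ⇓ λ.λ.λ.λ.1, B ⇓ λ.λ.λ.λ.1

Reduction:
Term A:
  start: (λ.(λ.λ.λ.2 1) 0) (λ.λ.λ.1)
  →1  (λ.λ.λ.2 1) (λ.λ.λ.1)
  →2  λ.λ.(λ.λ.λ.1) 1
  →3  λ.λ.λ.λ.1

Term B:
  start: (λ.λ.λ.2 1) (λ.λ.λ.1)
  →1  λ.λ.(λ.λ.λ.1) 1
  →2  λ.λ.λ.λ.1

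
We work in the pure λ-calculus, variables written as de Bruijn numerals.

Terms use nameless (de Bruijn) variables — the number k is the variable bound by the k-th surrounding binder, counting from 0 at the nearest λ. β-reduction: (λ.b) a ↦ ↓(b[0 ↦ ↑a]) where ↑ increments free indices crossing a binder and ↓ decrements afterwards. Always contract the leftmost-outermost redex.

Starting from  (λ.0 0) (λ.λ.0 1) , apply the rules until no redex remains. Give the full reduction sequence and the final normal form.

  start: (λ.0 0) (λ.λ.0 1)
  [1] (λ.λ.0 1) (λ.λ.0 1)
  [2] λ.0 (λ.λ.0 1)

Answer: normal form = λ.0 (λ.λ.0 1)  (in 2 steps)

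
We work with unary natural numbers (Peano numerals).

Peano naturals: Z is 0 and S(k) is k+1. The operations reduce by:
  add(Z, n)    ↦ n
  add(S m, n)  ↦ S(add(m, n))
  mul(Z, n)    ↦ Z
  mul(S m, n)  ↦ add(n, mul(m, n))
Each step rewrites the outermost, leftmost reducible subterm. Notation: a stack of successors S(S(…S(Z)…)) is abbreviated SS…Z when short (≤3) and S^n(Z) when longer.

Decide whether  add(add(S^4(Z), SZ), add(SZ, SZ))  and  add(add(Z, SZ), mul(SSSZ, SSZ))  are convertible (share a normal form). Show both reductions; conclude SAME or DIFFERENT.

Term A:
  start: add(add(S^4(Z), SZ), add(SZ, SZ))
  step 1: add(S(add(SSSZ, SZ)), add(SZ, SZ))
  step 2: S(add(add(SSSZ, SZ), add(SZ, SZ)))
  step 3: S(add(S(add(SSZ, SZ)), add(SZ, SZ)))
  step 4: S(S(add(add(SSZ, SZ), add(SZ, SZ))))
  step 5: S(S(add(S(add(SZ, SZ)), add(SZ, SZ))))
  step 6: S(S(S(add(add(SZ, SZ), add(SZ, SZ)))))
  step 7: S(S(S(add(S(add(Z, SZ)), add(SZ, SZ)))))
  step 8: S(S(S(S(add(add(Z, SZ), add(SZ, SZ))))))
  step 9: S(S(S(S(add(SZ, add(SZ, SZ))))))
  step 10: S(S(S(S(S(add(Z, add(SZ, SZ)))))))
  step 11: S(S(S(S(S(add(SZ, SZ))))))
  step 12: S(S(S(S(S(S(add(Z, SZ)))))))
  step 13: S^7(Z)

Term B:
  start: add(add(Z, SZ), mul(SSSZ, SSZ))
  step 1: add(SZ, mul(SSSZ, SSZ))
  step 2: S(add(Z, mul(SSSZ, SSZ)))
  step 3: S(mul(SSSZ, SSZ))
  step 4: S(add(SSZ, mul(SSZ, SSZ)))
  step 5: S(S(add(SZ, mul(SSZ, SSZ))))
  step 6: S(S(S(add(Z, mul(SSZ, SSZ)))))
  step 7: S(S(S(mul(SSZ, SSZ))))
  step 8: S(S(S(add(SSZ, mul(SZ, SSZ)))))
  step 9: S(S(S(S(add(SZ, mul(SZ, SSZ))))))
  step 10: S(S(S(S(S(add(Z, mul(SZ, SSZ)))))))
  step 11: S(S(S(S(S(mul(SZ, SSZ))))))
  step 12: S(S(S(S(S(add(SSZ, mul(Z, SSZ)))))))
  step 13: S(S(S(S(S(S(add(SZ, mul(Z, SSZ))))))))
  step 14: S(S(S(S(S(S(S(add(Z, mul(Z, SSZ)))))))))
  step 15: S(S(S(S(S(S(S(mul(Z, SSZ))))))))
  step 16: S^7(Z)

Answer: SAME — A ⇓ S^7(Z), B ⇓ S^7(Z)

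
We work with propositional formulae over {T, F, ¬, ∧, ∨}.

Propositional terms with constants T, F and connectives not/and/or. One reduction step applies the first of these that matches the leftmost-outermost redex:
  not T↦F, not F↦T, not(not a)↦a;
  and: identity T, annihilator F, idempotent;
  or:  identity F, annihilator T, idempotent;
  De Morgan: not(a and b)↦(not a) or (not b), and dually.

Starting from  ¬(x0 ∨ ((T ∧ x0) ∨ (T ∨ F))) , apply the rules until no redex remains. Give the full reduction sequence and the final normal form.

Answer: normal form = F  (in 10 steps)

Working:
  start: ¬(x0 ∨ ((T ∧ x0) ∨ (T ∨ F)))
  [1] ¬x0 ∧ ¬((T ∧ x0) ∨ (T ∨ F))
  [2] ¬x0 ∧ (¬(T ∧ x0) ∧ ¬(T ∨ F))
  [3] ¬x0 ∧ ((¬T ∨ ¬x0) ∧ ¬(T ∨ F))
  [4] ¬x0 ∧ ((F ∨ ¬x0) ∧ ¬(T ∨ F))
  [5] ¬x0 ∧ (¬x0 ∧ ¬(T ∨ F))
  [6] ¬x0 ∧ (¬x0 ∧ (¬T ∧ ¬F))
  [7] ¬x0 ∧ (¬x0 ∧ (F ∧ ¬F))
  [8] ¬x0 ∧ (¬x0 ∧ F)
  [9] ¬x0 ∧ F
  [10] F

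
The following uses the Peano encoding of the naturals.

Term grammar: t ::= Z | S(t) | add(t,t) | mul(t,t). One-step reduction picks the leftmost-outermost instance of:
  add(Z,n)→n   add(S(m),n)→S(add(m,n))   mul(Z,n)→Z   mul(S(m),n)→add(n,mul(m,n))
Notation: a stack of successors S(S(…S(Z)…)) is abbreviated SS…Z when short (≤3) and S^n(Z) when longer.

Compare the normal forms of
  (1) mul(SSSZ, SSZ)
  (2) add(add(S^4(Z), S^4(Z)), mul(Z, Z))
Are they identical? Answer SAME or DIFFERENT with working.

Answer: DIFFERENT — A ⇓ S^6(Z), B ⇓ S^8(Z)

Derivation:
Term A:
  start: mul(SSSZ, SSZ)
  →1  add(SSZ, mul(SSZ, SSZ))
  →2  S(add(SZ, mul(SSZ, SSZ)))
  →3  S(S(add(Z, mul(SSZ, SSZ))))
  →4  S(S(mul(SSZ, SSZ)))
  →5  S(S(add(SSZ, mul(SZ, SSZ))))
  →6  S(S(S(add(SZ, mul(SZ, SSZ)))))
  →7  S(S(S(S(add(Z, mul(SZ, SSZ))))))
  →8  S(S(S(S(mul(SZ, SSZ)))))
  →9  S(S(S(S(add(SSZ, mul(Z, SSZ))))))
  →10  S(S(S(S(S(add(SZ, mul(Z, SSZ)))))))
  →11  S(S(S(S(S(S(add(Z, mul(Z, SSZ))))))))
  →12  S(S(S(S(S(S(mul(Z, SSZ)))))))
  →13  S^6(Z)

Term B:
  start: add(add(S^4(Z), S^4(Z)), mul(Z, Z))
  →1  add(S(add(SSSZ, S^4(Z))), mul(Z, Z))
  →2  S(add(add(SSSZ, S^4(Z)), mul(Z, Z)))
  →3  S(add(S(add(SSZ, S^4(Z))), mul(Z, Z)))
  →4  S(S(add(add(SSZ, S^4(Z)), mul(Z, Z))))
  →5  S(S(add(S(add(SZ, S^4(Z))), mul(Z, Z))))
  →6  S(S(S(add(add(SZ, S^4(Z)), mul(Z, Z)))))
  →7  S(S(S(add(S(add(Z, S^4(Z))), mul(Z, Z)))))
  →8  S(S(S(S(add(add(Z, S^4(Z)), mul(Z, Z))))))
  →9  S(S(S(S(add(S^4(Z), mul(Z, Z))))))
  →10  S(S(S(S(S(add(SSSZ, mul(Z, Z)))))))
  →11  S(S(S(S(S(S(add(SSZ, mul(Z, Z))))))))
  →12  S(S(S(S(S(S(S(add(SZ, mul(Z, Z)))))))))
  →13  S(S(S(S(S(S(S(S(add(Z, mul(Z, Z))))))))))
  →14  S(S(S(S(S(S(S(S(mul(Z, Z)))))))))
  →15  S^8(Z)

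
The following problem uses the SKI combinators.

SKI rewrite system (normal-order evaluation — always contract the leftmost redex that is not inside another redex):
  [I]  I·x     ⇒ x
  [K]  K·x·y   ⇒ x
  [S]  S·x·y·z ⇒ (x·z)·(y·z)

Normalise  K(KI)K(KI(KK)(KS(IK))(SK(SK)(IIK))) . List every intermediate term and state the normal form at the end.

  start: K(KI)K(KI(KK)(KS(IK))(SK(SK)(IIK)))
  step 1: KI(KI(KK)(KS(IK))(SK(SK)(IIK)))
  step 2: I

Answer: normal form = I  (in 2 steps)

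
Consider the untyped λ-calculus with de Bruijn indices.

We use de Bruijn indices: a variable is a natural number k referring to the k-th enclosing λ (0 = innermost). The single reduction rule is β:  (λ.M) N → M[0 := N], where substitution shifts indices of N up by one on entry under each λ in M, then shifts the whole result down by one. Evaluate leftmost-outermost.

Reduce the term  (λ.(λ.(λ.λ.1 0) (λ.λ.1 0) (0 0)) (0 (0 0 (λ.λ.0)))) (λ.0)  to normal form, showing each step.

Answer: normal form = λ.0  (in 10 steps)

Reduction:
  start: (λ.(λ.(λ.λ.1 0) (λ.λ.1 0) (0 0)) (0 (0 0 (λ.λ.0)))) (λ.0)
  →1  (λ.(λ.λ.1 0) (λ.λ.1 0) (0 0)) ((λ.0) ((λ.0) (λ.0) (λ.λ.0)))
  →2  (λ.λ.1 0) (λ.λ.1 0) ((λ.0) ((λ.0) (λ.0) (λ.λ.0)) ((λ.0) ((λ.0) (λ.0) (λ.λ.0))))
  →3  (λ.(λ.λ.1 0) 0) ((λ.0) ((λ.0) (λ.0) (λ.λ.0)) ((λ.0) ((λ.0) (λ.0) (λ.λ.0))))
  →4  (λ.λ.1 0) ((λ.0) ((λ.0) (λ.0) (λ.λ.0)) ((λ.0) ((λ.0) (λ.0) (λ.λ.0))))
  →5  λ.(λ.0) ((λ.0) (λ.0) (λ.λ.0)) ((λ.0) ((λ.0) (λ.0) (λ.λ.0))) 0
  →6  λ.(λ.0) (λ.0) (λ.λ.0) ((λ.0) ((λ.0) (λ.0) (λ.λ.0))) 0
  →7  λ.(λ.0) (λ.λ.0) ((λ.0) ((λ.0) (λ.0) (λ.λ.0))) 0
  →8  λ.(λ.λ.0) ((λ.0) ((λ.0) (λ.0) (λ.λ.0))) 0
  →9  λ.(λ.0) 0
  →10  λ.0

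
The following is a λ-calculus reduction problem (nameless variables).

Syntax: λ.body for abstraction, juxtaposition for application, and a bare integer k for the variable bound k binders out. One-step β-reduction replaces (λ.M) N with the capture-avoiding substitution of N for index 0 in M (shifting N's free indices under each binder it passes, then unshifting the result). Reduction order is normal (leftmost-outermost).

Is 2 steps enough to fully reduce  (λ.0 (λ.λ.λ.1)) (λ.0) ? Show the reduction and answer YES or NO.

Answer: YES — reaches normal form λ.λ.λ.1 in 2 ≤ 2 steps

Derivation:
  start: (λ.0 (λ.λ.λ.1)) (λ.0)
  [1] (λ.0) (λ.λ.λ.1)
  [2] λ.λ.λ.1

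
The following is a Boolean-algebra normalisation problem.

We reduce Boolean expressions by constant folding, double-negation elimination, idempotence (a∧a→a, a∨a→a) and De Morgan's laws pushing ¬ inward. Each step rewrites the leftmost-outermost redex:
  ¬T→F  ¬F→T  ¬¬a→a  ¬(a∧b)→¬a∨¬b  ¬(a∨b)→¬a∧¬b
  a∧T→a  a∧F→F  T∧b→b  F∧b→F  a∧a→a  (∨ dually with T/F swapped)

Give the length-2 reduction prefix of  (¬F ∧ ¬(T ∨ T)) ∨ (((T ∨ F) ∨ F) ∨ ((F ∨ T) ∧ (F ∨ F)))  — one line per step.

Answer: after 2 steps: ¬(T ∨ T) ∨ (((T ∨ F) ∨ F) ∨ ((F ∨ T) ∧ (F ∨ F)))

Reduction:
  start: (¬F ∧ ¬(T ∨ T)) ∨ (((T ∨ F) ∨ F) ∨ ((F ∨ T) ∧ (F ∨ F)))
  step 1: (T ∧ ¬(T ∨ T)) ∨ (((T ∨ F) ∨ F) ∨ ((F ∨ T) ∧ (F ∨ F)))
  step 2: ¬(T ∨ T) ∨ (((T ∨ F) ∨ F) ∨ ((F ∨ T) ∧ (F ∨ F)))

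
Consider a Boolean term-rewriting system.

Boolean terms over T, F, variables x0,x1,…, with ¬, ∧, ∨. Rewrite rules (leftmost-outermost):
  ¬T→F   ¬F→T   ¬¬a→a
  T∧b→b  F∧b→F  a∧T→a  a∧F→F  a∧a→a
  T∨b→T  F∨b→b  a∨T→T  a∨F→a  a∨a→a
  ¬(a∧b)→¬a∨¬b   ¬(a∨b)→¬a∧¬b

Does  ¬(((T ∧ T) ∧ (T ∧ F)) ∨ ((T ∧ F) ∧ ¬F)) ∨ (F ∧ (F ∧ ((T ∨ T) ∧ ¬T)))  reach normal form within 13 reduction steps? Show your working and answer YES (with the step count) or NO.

Answer: NO — after 13 steps the term is ((¬T ∨ ¬F) ∨ ¬¬F) ∨ (F ∧ (F ∧ ((T ∨ T) ∧ ¬T))), not yet normal

Derivation:
  start: ¬(((T ∧ T) ∧ (T ∧ F)) ∨ ((T ∧ F) ∧ ¬F)) ∨ (F ∧ (F ∧ ((T ∨ T) ∧ ¬T)))
  step 1: (¬((T ∧ T) ∧ (T ∧ F)) ∧ ¬((T ∧ F) ∧ ¬F)) ∨ (F ∧ (F ∧ ((T ∨ T) ∧ ¬T)))
  step 2: ((¬(T ∧ T) ∨ ¬(T ∧ F)) ∧ ¬((T ∧ F) ∧ ¬F)) ∨ (F ∧ (F ∧ ((T ∨ T) ∧ ¬T)))
  step 3: (((¬T ∨ ¬T) ∨ ¬(T ∧ F)) ∧ ¬((T ∧ F) ∧ ¬F)) ∨ (F ∧ (F ∧ ((T ∨ T) ∧ ¬T)))
  step 4: ((¬T ∨ ¬(T ∧ F)) ∧ ¬((T ∧ F) ∧ ¬F)) ∨ (F ∧ (F ∧ ((T ∨ T) ∧ ¬T)))
  step 5: ((F ∨ ¬(T ∧ F)) ∧ ¬((T ∧ F) ∧ ¬F)) ∨ (F ∧ (F ∧ ((T ∨ T) ∧ ¬T)))
  step 6: (¬(T ∧ F) ∧ ¬((T ∧ F) ∧ ¬F)) ∨ (F ∧ (F ∧ ((T ∨ T) ∧ ¬T)))
  step 7: ((¬T ∨ ¬F) ∧ ¬((T ∧ F) ∧ ¬F)) ∨ (F ∧ (F ∧ ((T ∨ T) ∧ ¬T)))
  step 8: ((F ∨ ¬F) ∧ ¬((T ∧ F) ∧ ¬F)) ∨ (F ∧ (F ∧ ((T ∨ T) ∧ ¬T)))
  step 9: (¬F ∧ ¬((T ∧ F) ∧ ¬F)) ∨ (F ∧ (F ∧ ((T ∨ T) ∧ ¬T)))
  step 10: (T ∧ ¬((T ∧ F) ∧ ¬F)) ∨ (F ∧ (F ∧ ((T ∨ T) ∧ ¬T)))
  step 11: ¬((T ∧ F) ∧ ¬F) ∨ (F ∧ (F ∧ ((T ∨ T) ∧ ¬T)))
  step 12: (¬(T ∧ F) ∨ ¬¬F) ∨ (F ∧ (F ∧ ((T ∨ T) ∧ ¬T)))
  step 13: ((¬T ∨ ¬F) ∨ ¬¬F) ∨ (F ∧ (F ∧ ((T ∨ T) ∧ ¬T)))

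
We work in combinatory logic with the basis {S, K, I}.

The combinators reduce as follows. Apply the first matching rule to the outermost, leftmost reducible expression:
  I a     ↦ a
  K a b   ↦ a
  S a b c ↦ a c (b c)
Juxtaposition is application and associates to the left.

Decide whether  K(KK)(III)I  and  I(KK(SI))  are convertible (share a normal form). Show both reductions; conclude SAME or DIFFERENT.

Term A:
  start: K(KK)(III)I
  [1] KKI
  [2] K

Term B:
  start: I(KK(SI))
  [1] KK(SI)
  [2] K

Answer: SAME — A ⇓ K, B ⇓ K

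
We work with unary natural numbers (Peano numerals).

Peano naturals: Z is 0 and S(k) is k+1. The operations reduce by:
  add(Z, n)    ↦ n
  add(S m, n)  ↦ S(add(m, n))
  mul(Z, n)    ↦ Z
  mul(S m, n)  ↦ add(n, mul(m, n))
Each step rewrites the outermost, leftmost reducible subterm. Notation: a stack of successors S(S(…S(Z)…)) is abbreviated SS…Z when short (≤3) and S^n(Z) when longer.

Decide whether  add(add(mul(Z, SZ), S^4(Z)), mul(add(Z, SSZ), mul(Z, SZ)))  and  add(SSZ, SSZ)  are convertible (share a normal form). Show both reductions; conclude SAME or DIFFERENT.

Term A:
  start: add(add(mul(Z, SZ), S^4(Z)), mul(add(Z, SSZ), mul(Z, SZ)))
  →1  add(add(Z, S^4(Z)), mul(add(Z, SSZ), mul(Z, SZ)))
  →2  add(S^4(Z), mul(add(Z, SSZ), mul(Z, SZ)))
  →3  S(add(SSSZ, mul(add(Z, SSZ), mul(Z, SZ))))
  →4  S(S(add(SSZ, mul(add(Z, SSZ), mul(Z, SZ)))))
  →5  S(S(S(add(SZ, mul(add(Z, SSZ), mul(Z, SZ))))))
  →6  S(S(S(S(add(Z, mul(add(Z, SSZ), mul(Z, SZ)))))))
  →7  S(S(S(S(mul(add(Z, SSZ), mul(Z, SZ))))))
  →8  S(S(S(S(mul(SSZ, mul(Z, SZ))))))
  →9  S(S(S(S(add(mul(Z, SZ), mul(SZ, mul(Z, SZ)))))))
  →10  S(S(S(S(add(Z, mul(SZ, mul(Z, SZ)))))))
  →11  S(S(S(S(mul(SZ, mul(Z, SZ))))))
  →12  S(S(S(S(add(mul(Z, SZ), mul(Z, mul(Z, SZ)))))))
  →13  S(S(S(S(add(Z, mul(Z, mul(Z, SZ)))))))
  →14  S(S(S(S(mul(Z, mul(Z, SZ))))))
  →15  S^4(Z)

Term B:
  start: add(SSZ, SSZ)
  →1  S(add(SZ, SSZ))
  →2  S(S(add(Z, SSZ)))
  →3  S^4(Z)

Answer: SAME — A ⇓ S^4(Z), B ⇓ S^4(Z)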